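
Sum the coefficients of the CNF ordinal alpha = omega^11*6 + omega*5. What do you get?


CNF: omega^11*6 + omega*5
Coefficients: 6 + 5 = 11

11


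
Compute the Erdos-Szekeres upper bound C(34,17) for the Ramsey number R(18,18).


R(18,18) <= C(18+18-2, 18-1) = C(34, 17)
C(34, 17) = 34! / (17! * 17!)
= 2333606220

2333606220


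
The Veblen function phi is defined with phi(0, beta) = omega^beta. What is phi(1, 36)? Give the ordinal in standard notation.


phi(1, 36):
phi(1, beta) = epsilon_beta (the beta-th epsilon number).
phi(1, 36) = epsilon_36

epsilon_36


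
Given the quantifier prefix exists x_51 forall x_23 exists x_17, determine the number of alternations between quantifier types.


Walk the prefix and count type changes:
  position 1: exists -> forall <-- alternation
  position 2: forall -> exists <-- alternation
Total alternations = 2

2


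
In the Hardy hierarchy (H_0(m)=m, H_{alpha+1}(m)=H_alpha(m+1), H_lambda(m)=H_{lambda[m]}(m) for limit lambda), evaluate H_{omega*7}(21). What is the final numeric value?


H_{omega*7}(21):
For the Hardy hierarchy, H_{omega*k}(n) = 2^k * n.
2^7 = 128.
128 * 21 = 2688

2688


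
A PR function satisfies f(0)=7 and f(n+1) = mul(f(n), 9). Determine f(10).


f(0) = 7
f(1) = mul(f(0), 9) = mul(7, 9) = 63
f(2) = mul(f(1), 9) = mul(63, 9) = 567
f(3) = mul(f(2), 9) = mul(567, 9) = 5103
f(4) = mul(f(3), 9) = mul(5103, 9) = 45927
f(5) = mul(f(4), 9) = mul(45927, 9) = 413343
f(6) = mul(f(5), 9) = mul(413343, 9) = 3720087
f(7) = mul(f(6), 9) = mul(3720087, 9) = 33480783
f(8) = mul(f(7), 9) = mul(33480783, 9) = 301327047
f(9) = mul(f(8), 9) = mul(301327047, 9) = 2711943423
f(10) = mul(f(9), 9) = mul(2711943423, 9) = 24407490807


24407490807


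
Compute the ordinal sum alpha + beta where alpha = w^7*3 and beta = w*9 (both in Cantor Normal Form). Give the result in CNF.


Ordinal addition w^7*3 + w*9:
Leading exponent of alpha (7) > leading exponent of beta (1).
Since alpha's term has higher exponent than beta's leading term,
the sum is simply alpha followed by beta.
Result = w^7*3 + w*9

w^7*3 + w*9


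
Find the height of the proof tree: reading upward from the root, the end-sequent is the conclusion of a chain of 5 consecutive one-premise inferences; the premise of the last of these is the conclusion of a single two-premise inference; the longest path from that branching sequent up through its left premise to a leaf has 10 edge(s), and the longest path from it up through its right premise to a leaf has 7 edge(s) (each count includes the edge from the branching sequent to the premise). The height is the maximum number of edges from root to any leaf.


Longest path through the left premise: 10 edges (measured from the branching sequent)
Longest path through the right premise: 7 edges
Height of the subtree rooted at the branching sequent: max(10, 7) = 10
The branching sequent sits 5 edges above the root (the chain of one-premise inferences), so height = 10 + 5 = 15

15


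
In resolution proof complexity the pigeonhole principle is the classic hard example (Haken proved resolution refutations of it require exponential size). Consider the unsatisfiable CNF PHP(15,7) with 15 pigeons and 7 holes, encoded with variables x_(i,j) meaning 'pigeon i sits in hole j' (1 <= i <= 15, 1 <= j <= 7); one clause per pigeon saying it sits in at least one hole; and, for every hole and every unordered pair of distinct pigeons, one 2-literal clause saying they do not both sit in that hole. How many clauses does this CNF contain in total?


PHP(15,7): 15 pigeons, 7 holes, 15*7 = 105 variables.
- pigeon clauses: one per pigeon -> 15 clauses
- hole clauses: 7 holes * C(15,2) = 7 * 105 -> 735 clauses
Total clauses = 15 + 735 = 750

750


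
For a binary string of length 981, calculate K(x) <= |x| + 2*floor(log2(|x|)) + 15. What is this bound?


floor(log2(981)) = 9
2 * 9 = 18
K(x) <= 981 + 18 + 15 = 1014

1014


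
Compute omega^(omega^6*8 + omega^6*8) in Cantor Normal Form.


omega^(omega^6*8 + omega^6*8):
Both terms of the exponent have the same exponent 6, so they merge: omega^6*8 + omega^6*8 = omega^6*(8+8) = omega^6*16.
omega raised to a CNF ordinal is a single CNF term: Result = omega^(omega^6*16)

omega^(omega^6*16)


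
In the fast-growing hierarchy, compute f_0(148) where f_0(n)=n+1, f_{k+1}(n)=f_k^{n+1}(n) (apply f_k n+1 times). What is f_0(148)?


f_0(148) = 148 + 1 = 149

149


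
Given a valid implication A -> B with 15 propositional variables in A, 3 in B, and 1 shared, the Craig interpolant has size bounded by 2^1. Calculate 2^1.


Shared atoms = 1
Craig interpolant size bound = 2^1
= 2

2


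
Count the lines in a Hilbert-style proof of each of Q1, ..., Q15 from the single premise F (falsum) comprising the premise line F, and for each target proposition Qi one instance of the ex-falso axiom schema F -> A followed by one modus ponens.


Ex falso, line by line:
- 1 premise line (F)
- 15 targets, each needing 1 axiom instance (F -> Qi) + 1 MP = 2 lines: 2 * 15 = 30
Total = 1 + 30 = 31 lines.

31


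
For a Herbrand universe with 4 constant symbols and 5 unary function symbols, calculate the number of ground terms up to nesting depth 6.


Herbrand terms by depth:
Depth 0: 4 constants
Depth 1: 20 new terms (running total: 24)
Depth 2: 100 new terms (running total: 124)
Depth 3: 500 new terms (running total: 624)
Depth 4: 2500 new terms (running total: 3124)
Depth 5: 12500 new terms (running total: 15624)
Depth 6: 62500 new terms (running total: 78124)
Total distinct ground terms = 78124

78124


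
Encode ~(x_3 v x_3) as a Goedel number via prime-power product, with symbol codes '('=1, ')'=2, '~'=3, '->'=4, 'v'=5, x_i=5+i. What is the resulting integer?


Formula: ~(x_3 v x_3)
Symbol codes: [3, 1, 8, 5, 8, 2]
Primes: [2, 3, 5, 7, 11, 13]
p_1^3 = 2^3 = 8
p_2^1 = 3^1 = 3
p_3^8 = 5^8 = 390625
p_4^5 = 7^5 = 16807
p_5^8 = 11^8 = 214358881
p_6^2 = 13^2 = 169
Product = 5708074888982090625000

5708074888982090625000


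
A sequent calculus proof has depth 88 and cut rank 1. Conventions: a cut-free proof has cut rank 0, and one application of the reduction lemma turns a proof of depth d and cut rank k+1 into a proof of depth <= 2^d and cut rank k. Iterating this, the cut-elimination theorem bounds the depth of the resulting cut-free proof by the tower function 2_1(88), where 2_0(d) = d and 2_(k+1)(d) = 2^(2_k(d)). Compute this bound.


Each rank reduction sends depth d to at most 2^d; cut rank r needs r reductions.
2_0(88) = 88
2_1(88) = 2^88 = 309485009821345068724781056
Cut-free depth bound = 309485009821345068724781056

309485009821345068724781056


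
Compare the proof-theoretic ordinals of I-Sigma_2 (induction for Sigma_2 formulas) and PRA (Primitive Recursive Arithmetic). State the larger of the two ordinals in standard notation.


Proof-theoretic ordinal of I-Sigma_2 (induction for Sigma_2 formulas): omega^(omega^omega)
Proof-theoretic ordinal of PRA (Primitive Recursive Arithmetic): omega^omega
Comparing: omega^omega < omega^(omega^omega).
The larger ordinal is omega^(omega^omega) (from I-Sigma_2 (induction for Sigma_2 formulas)).

omega^(omega^omega)


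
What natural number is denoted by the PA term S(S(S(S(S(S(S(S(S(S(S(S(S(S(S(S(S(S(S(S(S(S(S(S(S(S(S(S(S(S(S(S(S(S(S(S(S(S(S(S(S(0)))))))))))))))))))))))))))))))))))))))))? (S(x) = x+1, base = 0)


Counting successors applied to 0:
41 applications of S to 0 = 41

41


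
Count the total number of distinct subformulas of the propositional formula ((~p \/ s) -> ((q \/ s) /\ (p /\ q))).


Formula: ((~p \/ s) -> ((q \/ s) /\ (p /\ q)))
Subformulas found:
  1. q
  2. s
  3. p
  4. ~p
  5. (p /\ q)
  6. (q \/ s)
  7. (~p \/ s)
  8. ((q \/ s) /\ (p /\ q))
  9. ((~p \/ s) -> ((q \/ s) /\ (p /\ q)))
Total distinct subformulas = 9

9


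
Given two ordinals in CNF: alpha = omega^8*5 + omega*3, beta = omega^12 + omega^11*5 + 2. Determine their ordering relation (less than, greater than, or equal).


Compare term by term from highest exponent:
alpha = omega^8*5 + omega*3
beta = omega^12 + omega^11*5 + 2
Term 1: alpha has omega^8*5, beta has omega^12*1
Term 2: alpha has omega^1*3, beta has omega^11*5
Term 3: alpha has omega^0*0, beta has omega^0*2
Result: alpha < beta

alpha < beta


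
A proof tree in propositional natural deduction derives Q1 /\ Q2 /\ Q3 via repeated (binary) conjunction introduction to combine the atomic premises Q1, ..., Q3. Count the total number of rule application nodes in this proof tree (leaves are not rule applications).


The target conjunction has 3 conjuncts, i.e. 2 binary /\ connectives.
Each conjunction-intro joins two pieces, so 3 atoms require 3-1 = 2 applications.
Total inference nodes = 2

2


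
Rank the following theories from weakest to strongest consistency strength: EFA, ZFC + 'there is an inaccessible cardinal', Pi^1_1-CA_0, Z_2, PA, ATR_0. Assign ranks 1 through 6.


Ordering by consistency strength:
1. EFA
2. PA
3. ATR_0
4. Pi^1_1-CA_0
5. Z_2
6. ZFC + 'there is an inaccessible cardinal'


EFA=1, ZFC + 'there is an inaccessible cardinal'=6, Pi^1_1-CA_0=4, Z_2=5, PA=2, ATR_0=3


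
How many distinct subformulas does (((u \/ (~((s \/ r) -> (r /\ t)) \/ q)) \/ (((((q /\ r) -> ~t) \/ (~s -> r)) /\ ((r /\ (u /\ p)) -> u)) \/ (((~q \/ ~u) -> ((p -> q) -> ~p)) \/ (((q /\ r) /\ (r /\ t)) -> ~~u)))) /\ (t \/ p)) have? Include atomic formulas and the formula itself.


Formula: (((u \/ (~((s \/ r) -> (r /\ t)) \/ q)) \/ (((((q /\ r) -> ~t) \/ (~s -> r)) /\ ((r /\ (u /\ p)) -> u)) \/ (((~q \/ ~u) -> ((p -> q) -> ~p)) \/ (((q /\ r) /\ (r /\ t)) -> ~~u)))) /\ (t \/ p))
Subformulas found:
  1. r
  2. p
  3. q
  4. u
  5. s
  6. t
  7. ~t
  8. ~p
  9. ~u
  10. ~s
  11. ~q
  12. ~~u
  13. (u /\ p)
  14. (r /\ t)
  15. (p -> q)
  16. (s \/ r)
  17. (q /\ r)
  18. (t \/ p)
  19. (~s -> r)
  20. (~q \/ ~u)
  21. (r /\ (u /\ p))
  22. ((q /\ r) -> ~t)
  23. ((p -> q) -> ~p)
  24. ((q /\ r) /\ (r /\ t))
  25. ((s \/ r) -> (r /\ t))
  26. ((r /\ (u /\ p)) -> u)
  27. ~((s \/ r) -> (r /\ t))
  28. (~((s \/ r) -> (r /\ t)) \/ q)
  29. (((q /\ r) -> ~t) \/ (~s -> r))
  30. (((q /\ r) /\ (r /\ t)) -> ~~u)
  31. ((~q \/ ~u) -> ((p -> q) -> ~p))
  32. (u \/ (~((s \/ r) -> (r /\ t)) \/ q))
  33. ((((q /\ r) -> ~t) \/ (~s -> r)) /\ ((r /\ (u /\ p)) -> u))
  34. (((~q \/ ~u) -> ((p -> q) -> ~p)) \/ (((q /\ r) /\ (r /\ t)) -> ~~u))
  35. (((((q /\ r) -> ~t) \/ (~s -> r)) /\ ((r /\ (u /\ p)) -> u)) \/ (((~q \/ ~u) -> ((p -> q) -> ~p)) \/ (((q /\ r) /\ (r /\ t)) -> ~~u)))
  36. ((u \/ (~((s \/ r) -> (r /\ t)) \/ q)) \/ (((((q /\ r) -> ~t) \/ (~s -> r)) /\ ((r /\ (u /\ p)) -> u)) \/ (((~q \/ ~u) -> ((p -> q) -> ~p)) \/ (((q /\ r) /\ (r /\ t)) -> ~~u))))
  37. (((u \/ (~((s \/ r) -> (r /\ t)) \/ q)) \/ (((((q /\ r) -> ~t) \/ (~s -> r)) /\ ((r /\ (u /\ p)) -> u)) \/ (((~q \/ ~u) -> ((p -> q) -> ~p)) \/ (((q /\ r) /\ (r /\ t)) -> ~~u)))) /\ (t \/ p))
Total distinct subformulas = 37

37


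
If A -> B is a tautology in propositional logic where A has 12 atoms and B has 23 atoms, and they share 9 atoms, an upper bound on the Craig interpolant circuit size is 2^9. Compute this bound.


Shared atoms = 9
Craig interpolant size bound = 2^9
= 512

512


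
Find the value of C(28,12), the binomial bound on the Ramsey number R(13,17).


R(13,17) <= C(13+17-2, 13-1) = C(28, 12)
C(28, 12) = 28! / (12! * 16!)
= 30421755

30421755


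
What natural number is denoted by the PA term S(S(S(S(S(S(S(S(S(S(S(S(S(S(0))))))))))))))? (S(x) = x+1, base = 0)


Counting successors applied to 0:
14 applications of S to 0 = 14

14


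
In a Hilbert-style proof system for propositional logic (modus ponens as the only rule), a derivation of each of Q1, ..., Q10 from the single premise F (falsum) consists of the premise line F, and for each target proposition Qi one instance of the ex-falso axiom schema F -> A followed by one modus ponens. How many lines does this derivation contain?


Ex falso, line by line:
- 1 premise line (F)
- 10 targets, each needing 1 axiom instance (F -> Qi) + 1 MP = 2 lines: 2 * 10 = 20
Total = 1 + 20 = 21 lines.

21


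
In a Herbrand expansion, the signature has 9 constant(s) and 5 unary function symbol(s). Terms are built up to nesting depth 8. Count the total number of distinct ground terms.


Herbrand terms by depth:
Depth 0: 9 constants
Depth 1: 45 new terms (running total: 54)
Depth 2: 225 new terms (running total: 279)
Depth 3: 1125 new terms (running total: 1404)
Depth 4: 5625 new terms (running total: 7029)
Depth 5: 28125 new terms (running total: 35154)
Depth 6: 140625 new terms (running total: 175779)
Depth 7: 703125 new terms (running total: 878904)
Depth 8: 3515625 new terms (running total: 4394529)
Total distinct ground terms = 4394529

4394529


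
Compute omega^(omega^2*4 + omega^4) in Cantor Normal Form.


omega^(omega^2*4 + omega^4):
In ordinal addition a term is absorbed by a following term of strictly larger exponent: 2 < 4, so omega^2*4 + omega^4 = omega^4.
omega raised to a CNF ordinal is a single CNF term: Result = omega^(omega^4)

omega^(omega^4)


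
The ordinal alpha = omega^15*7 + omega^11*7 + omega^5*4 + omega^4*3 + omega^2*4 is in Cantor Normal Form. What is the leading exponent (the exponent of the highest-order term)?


CNF: omega^15*7 + omega^11*7 + omega^5*4 + omega^4*3 + omega^2*4
The leading term is omega^15*7, which has exponent 15.

15


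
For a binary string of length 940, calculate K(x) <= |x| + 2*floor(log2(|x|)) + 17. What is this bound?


floor(log2(940)) = 9
2 * 9 = 18
K(x) <= 940 + 18 + 17 = 975

975


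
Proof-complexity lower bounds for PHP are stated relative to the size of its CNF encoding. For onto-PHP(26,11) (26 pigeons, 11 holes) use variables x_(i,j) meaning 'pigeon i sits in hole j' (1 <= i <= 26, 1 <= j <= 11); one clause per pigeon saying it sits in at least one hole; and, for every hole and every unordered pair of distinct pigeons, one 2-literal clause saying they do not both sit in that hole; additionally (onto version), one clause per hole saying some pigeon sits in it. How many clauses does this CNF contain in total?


onto-PHP(26,11): 26 pigeons, 11 holes, 26*11 = 286 variables.
- pigeon clauses: one per pigeon -> 26 clauses
- hole clauses: 11 holes * C(26,2) = 11 * 325 -> 3575 clauses
- onto clauses: one per hole -> 11 clauses
Total clauses = 26 + 3575 + 11 = 3612

3612


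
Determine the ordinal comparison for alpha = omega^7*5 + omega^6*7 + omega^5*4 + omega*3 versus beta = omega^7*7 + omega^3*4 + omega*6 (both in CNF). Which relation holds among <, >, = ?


Compare term by term from highest exponent:
alpha = omega^7*5 + omega^6*7 + omega^5*4 + omega*3
beta = omega^7*7 + omega^3*4 + omega*6
Term 1: alpha has omega^7*5, beta has omega^7*7
Term 2: alpha has omega^6*7, beta has omega^3*4
Term 3: alpha has omega^5*4, beta has omega^1*6
Term 4: alpha has omega^1*3, beta has omega^0*0
Result: alpha < beta

alpha < beta


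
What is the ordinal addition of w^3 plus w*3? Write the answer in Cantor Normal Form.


Ordinal addition w^3 + w*3:
Leading exponent of alpha (3) > leading exponent of beta (1).
Since alpha's term has higher exponent than beta's leading term,
the sum is simply alpha followed by beta.
Result = w^3 + w*3

w^3 + w*3


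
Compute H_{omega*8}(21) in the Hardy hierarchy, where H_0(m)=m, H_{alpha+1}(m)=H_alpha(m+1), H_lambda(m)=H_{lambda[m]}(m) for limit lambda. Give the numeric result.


H_{omega*8}(21):
For the Hardy hierarchy, H_{omega*k}(n) = 2^k * n.
2^8 = 256.
256 * 21 = 5376

5376


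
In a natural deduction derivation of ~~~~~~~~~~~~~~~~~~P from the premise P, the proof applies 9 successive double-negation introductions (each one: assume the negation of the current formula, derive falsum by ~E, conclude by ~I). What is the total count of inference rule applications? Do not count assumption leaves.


Each double-negation introduction (from C infer ~~C) uses 2 inference nodes: one ~E (C and ~C give falsum) and one ~I (discharge ~C).
9 double negations = 9 * 2 = 18 inference nodes.

18


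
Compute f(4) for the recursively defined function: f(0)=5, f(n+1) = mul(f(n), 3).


f(0) = 5
f(1) = mul(f(0), 3) = mul(5, 3) = 15
f(2) = mul(f(1), 3) = mul(15, 3) = 45
f(3) = mul(f(2), 3) = mul(45, 3) = 135
f(4) = mul(f(3), 3) = mul(135, 3) = 405


405


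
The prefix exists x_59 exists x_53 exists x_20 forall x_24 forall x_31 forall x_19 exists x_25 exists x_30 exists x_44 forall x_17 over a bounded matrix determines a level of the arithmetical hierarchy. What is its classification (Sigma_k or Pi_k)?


Leading quantifier is exists, so the class is Sigma.
Number of quantifier blocks = alternations + 1 = 3 + 1 = 4.
Classification: Sigma_4

Sigma_4


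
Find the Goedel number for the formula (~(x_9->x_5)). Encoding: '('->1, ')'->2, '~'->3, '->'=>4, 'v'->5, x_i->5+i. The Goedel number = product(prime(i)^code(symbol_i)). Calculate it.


Formula: (~(x_9->x_5))
Symbol codes: [1, 3, 1, 14, 4, 10, 2, 2]
Primes: [2, 3, 5, 7, 11, 13, 17, 19]
p_1^1 = 2^1 = 2
p_2^3 = 3^3 = 27
p_3^1 = 5^1 = 5
p_4^14 = 7^14 = 678223072849
p_5^4 = 11^4 = 14641
p_6^10 = 13^10 = 137858491849
p_7^2 = 17^2 = 289
p_8^2 = 19^2 = 361
Product = 38560764246763567945080063163074030

38560764246763567945080063163074030


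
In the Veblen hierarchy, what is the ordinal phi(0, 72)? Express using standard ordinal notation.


phi(0, 72):
phi(0, beta) = omega^beta by definition.
phi(0, 72) = omega^72

omega^72


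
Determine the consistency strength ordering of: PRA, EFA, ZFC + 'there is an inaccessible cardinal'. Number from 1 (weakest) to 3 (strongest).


Ordering by consistency strength:
1. EFA
2. PRA
3. ZFC + 'there is an inaccessible cardinal'


PRA=2, EFA=1, ZFC + 'there is an inaccessible cardinal'=3


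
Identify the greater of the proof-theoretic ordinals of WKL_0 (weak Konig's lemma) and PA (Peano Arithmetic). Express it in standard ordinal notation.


Proof-theoretic ordinal of WKL_0 (weak Konig's lemma): omega^omega
Proof-theoretic ordinal of PA (Peano Arithmetic): epsilon_0
Comparing: omega^omega < epsilon_0.
The larger ordinal is epsilon_0 (from PA (Peano Arithmetic)).

epsilon_0


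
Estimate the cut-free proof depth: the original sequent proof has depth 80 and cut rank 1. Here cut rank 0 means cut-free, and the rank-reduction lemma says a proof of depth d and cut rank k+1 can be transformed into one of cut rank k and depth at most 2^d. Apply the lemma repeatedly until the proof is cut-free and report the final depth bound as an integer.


Each rank reduction sends depth d to at most 2^d; cut rank r needs r reductions.
2_0(80) = 80
2_1(80) = 2^80 = 1208925819614629174706176
Cut-free depth bound = 1208925819614629174706176

1208925819614629174706176


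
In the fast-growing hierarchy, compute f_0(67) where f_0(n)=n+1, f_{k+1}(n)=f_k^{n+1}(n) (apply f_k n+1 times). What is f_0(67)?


f_0(67) = 67 + 1 = 68

68


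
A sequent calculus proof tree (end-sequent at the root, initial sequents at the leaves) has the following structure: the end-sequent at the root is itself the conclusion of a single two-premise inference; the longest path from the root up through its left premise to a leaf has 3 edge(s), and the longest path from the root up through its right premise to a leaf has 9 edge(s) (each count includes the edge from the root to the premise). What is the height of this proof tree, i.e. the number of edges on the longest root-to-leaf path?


Longest path through the left premise: 3 edges (measured from the branching sequent)
Longest path through the right premise: 9 edges
Height of the subtree rooted at the branching sequent: max(3, 9) = 9
The branching sequent is the root itself.
Total height = 9

9


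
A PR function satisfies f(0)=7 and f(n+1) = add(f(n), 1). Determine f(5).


f(0) = 7
f(1) = add(f(0), 1) = add(7, 1) = 8
f(2) = add(f(1), 1) = add(8, 1) = 9
f(3) = add(f(2), 1) = add(9, 1) = 10
f(4) = add(f(3), 1) = add(10, 1) = 11
f(5) = add(f(4), 1) = add(11, 1) = 12


12


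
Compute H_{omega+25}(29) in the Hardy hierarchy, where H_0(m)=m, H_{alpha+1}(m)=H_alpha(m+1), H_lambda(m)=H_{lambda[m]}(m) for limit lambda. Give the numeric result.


H_{omega+25}(29):
Unwind the 25 successor steps: H_{omega+25}(29) = H_omega(29+25) = H_omega(54).
H_omega(m) = H_m(m) = m + m = 2m.
Result = 2 * 54 = 108

108


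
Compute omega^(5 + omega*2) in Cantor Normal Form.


omega^(5 + omega*2):
In ordinal addition a term is absorbed by a following term of strictly larger exponent: 0 < 1, so 5 + omega*2 = omega*2.
omega raised to a CNF ordinal is a single CNF term: Result = omega^(omega*2)

omega^(omega*2)


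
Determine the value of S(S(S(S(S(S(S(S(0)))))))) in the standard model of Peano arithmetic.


Counting successors applied to 0:
8 applications of S to 0 = 8

8


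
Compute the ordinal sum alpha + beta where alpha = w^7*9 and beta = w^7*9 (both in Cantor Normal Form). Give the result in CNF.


Ordinal addition w^7*9 + w^7*9:
Both terms have the same exponent 7.
w^e*c + w^e*d = w^e*(c+d).
Result = w^7*(9+9) = w^7*18

w^7*18


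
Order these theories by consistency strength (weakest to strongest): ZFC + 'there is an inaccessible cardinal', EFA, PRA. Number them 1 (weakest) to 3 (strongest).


Ordering by consistency strength:
1. EFA
2. PRA
3. ZFC + 'there is an inaccessible cardinal'


ZFC + 'there is an inaccessible cardinal'=3, EFA=1, PRA=2


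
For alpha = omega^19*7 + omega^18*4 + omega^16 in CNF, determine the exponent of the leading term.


CNF: omega^19*7 + omega^18*4 + omega^16
The leading term is omega^19*7, which has exponent 19.

19


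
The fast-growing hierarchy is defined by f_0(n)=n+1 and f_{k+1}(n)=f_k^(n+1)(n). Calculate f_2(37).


f_2(37) = f_1^38(37)
f_1(m) = 2m + 1.
Iterating: f_1^k(n) = 2^k*(n+1) - 1.
f_2(37) = 2^38*(37+1) - 1 = 274877906944*38 - 1 = 10445360463871

10445360463871


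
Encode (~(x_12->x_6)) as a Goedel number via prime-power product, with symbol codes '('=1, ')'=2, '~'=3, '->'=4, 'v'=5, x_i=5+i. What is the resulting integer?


Formula: (~(x_12->x_6))
Symbol codes: [1, 3, 1, 17, 4, 11, 2, 2]
Primes: [2, 3, 5, 7, 11, 13, 17, 19]
p_1^1 = 2^1 = 2
p_2^3 = 3^3 = 27
p_3^1 = 5^1 = 5
p_4^17 = 7^17 = 232630513987207
p_5^4 = 11^4 = 14641
p_6^11 = 13^11 = 1792160394037
p_7^2 = 17^2 = 289
p_8^2 = 19^2 = 361
Product = 171942447776318749467112001644147099770

171942447776318749467112001644147099770


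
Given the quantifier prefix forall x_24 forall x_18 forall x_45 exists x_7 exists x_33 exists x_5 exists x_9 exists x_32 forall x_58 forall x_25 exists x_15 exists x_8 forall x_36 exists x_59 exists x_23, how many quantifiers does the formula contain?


Quantifier prefix has 15 quantifier symbols.
Quantifier depth = 15

15


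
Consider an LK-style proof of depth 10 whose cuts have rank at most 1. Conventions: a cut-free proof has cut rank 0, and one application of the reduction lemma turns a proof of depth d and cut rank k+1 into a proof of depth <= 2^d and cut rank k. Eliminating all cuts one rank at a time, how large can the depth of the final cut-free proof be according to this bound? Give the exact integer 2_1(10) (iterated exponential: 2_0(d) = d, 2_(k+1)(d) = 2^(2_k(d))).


Each rank reduction sends depth d to at most 2^d; cut rank r needs r reductions.
2_0(10) = 10
2_1(10) = 2^10 = 1024
Cut-free depth bound = 1024

1024


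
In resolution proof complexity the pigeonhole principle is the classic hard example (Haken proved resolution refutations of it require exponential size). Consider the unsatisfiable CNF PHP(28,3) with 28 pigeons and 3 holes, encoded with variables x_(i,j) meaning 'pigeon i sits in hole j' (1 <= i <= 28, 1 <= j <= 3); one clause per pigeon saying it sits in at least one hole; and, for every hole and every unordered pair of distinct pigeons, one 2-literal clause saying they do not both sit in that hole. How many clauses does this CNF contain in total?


PHP(28,3): 28 pigeons, 3 holes, 28*3 = 84 variables.
- pigeon clauses: one per pigeon -> 28 clauses
- hole clauses: 3 holes * C(28,2) = 3 * 378 -> 1134 clauses
Total clauses = 28 + 1134 = 1162

1162


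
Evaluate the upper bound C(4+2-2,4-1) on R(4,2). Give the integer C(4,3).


R(4,2) <= C(4+2-2, 4-1) = C(4, 3)
C(4, 3) = 4! / (3! * 1!)
= 4

4


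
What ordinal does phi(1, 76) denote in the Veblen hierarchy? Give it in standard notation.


phi(1, 76):
phi(1, beta) = epsilon_beta (the beta-th epsilon number).
phi(1, 76) = epsilon_76

epsilon_76


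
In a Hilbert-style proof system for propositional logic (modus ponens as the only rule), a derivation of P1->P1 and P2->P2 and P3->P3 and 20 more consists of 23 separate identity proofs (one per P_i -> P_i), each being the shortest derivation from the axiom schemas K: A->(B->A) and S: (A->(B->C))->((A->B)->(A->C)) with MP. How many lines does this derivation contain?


The shortest proof of A->A from K and S in the Hilbert calculus has exactly 5 lines:
(1) K instance A->((A->A)->A), (2) S instance, (3) MP on 1,2, (4) K instance A->(A->A), (5) MP on 3,4.
For 23 independent identities: 23 * 5 = 115 lines total.

115


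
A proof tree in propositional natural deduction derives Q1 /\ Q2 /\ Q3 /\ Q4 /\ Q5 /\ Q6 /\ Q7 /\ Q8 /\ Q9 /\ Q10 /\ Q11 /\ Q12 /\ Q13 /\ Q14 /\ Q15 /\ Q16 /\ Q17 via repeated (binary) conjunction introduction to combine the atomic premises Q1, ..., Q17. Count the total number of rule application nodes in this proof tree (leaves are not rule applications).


The target conjunction has 17 conjuncts, i.e. 16 binary /\ connectives.
Each conjunction-intro joins two pieces, so 17 atoms require 17-1 = 16 applications.
Total inference nodes = 16

16


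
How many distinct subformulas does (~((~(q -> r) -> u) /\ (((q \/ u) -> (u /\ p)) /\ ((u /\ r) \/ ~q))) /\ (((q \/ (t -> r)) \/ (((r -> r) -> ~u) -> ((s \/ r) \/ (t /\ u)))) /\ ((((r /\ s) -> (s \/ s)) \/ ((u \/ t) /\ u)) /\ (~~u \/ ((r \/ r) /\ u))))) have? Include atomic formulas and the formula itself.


Formula: (~((~(q -> r) -> u) /\ (((q \/ u) -> (u /\ p)) /\ ((u /\ r) \/ ~q))) /\ (((q \/ (t -> r)) \/ (((r -> r) -> ~u) -> ((s \/ r) \/ (t /\ u)))) /\ ((((r /\ s) -> (s \/ s)) \/ ((u \/ t) /\ u)) /\ (~~u \/ ((r \/ r) /\ u)))))
Subformulas found:
  1. r
  2. p
  3. q
  4. u
  5. s
  6. t
  7. ~u
  8. ~q
  9. ~~u
  10. (s \/ s)
  11. (q \/ u)
  12. (u /\ p)
  13. (u /\ r)
  14. (u \/ t)
  15. (r -> r)
  16. (r \/ r)
  17. (r /\ s)
  18. (q -> r)
  19. (t /\ u)
  20. (s \/ r)
  21. (t -> r)
  22. ~(q -> r)
  23. (q \/ (t -> r))
  24. ((r \/ r) /\ u)
  25. ((u \/ t) /\ u)
  26. ((r -> r) -> ~u)
  27. ((u /\ r) \/ ~q)
  28. (~(q -> r) -> u)
  29. ((q \/ u) -> (u /\ p))
  30. ((r /\ s) -> (s \/ s))
  31. ((s \/ r) \/ (t /\ u))
  32. (~~u \/ ((r \/ r) /\ u))
  33. (((r /\ s) -> (s \/ s)) \/ ((u \/ t) /\ u))
  34. (((q \/ u) -> (u /\ p)) /\ ((u /\ r) \/ ~q))
  35. (((r -> r) -> ~u) -> ((s \/ r) \/ (t /\ u)))
  36. ((q \/ (t -> r)) \/ (((r -> r) -> ~u) -> ((s \/ r) \/ (t /\ u))))
  37. ((~(q -> r) -> u) /\ (((q \/ u) -> (u /\ p)) /\ ((u /\ r) \/ ~q)))
  38. ~((~(q -> r) -> u) /\ (((q \/ u) -> (u /\ p)) /\ ((u /\ r) \/ ~q)))
  39. ((((r /\ s) -> (s \/ s)) \/ ((u \/ t) /\ u)) /\ (~~u \/ ((r \/ r) /\ u)))
  40. (((q \/ (t -> r)) \/ (((r -> r) -> ~u) -> ((s \/ r) \/ (t /\ u)))) /\ ((((r /\ s) -> (s \/ s)) \/ ((u \/ t) /\ u)) /\ (~~u \/ ((r \/ r) /\ u))))
  41. (~((~(q -> r) -> u) /\ (((q \/ u) -> (u /\ p)) /\ ((u /\ r) \/ ~q))) /\ (((q \/ (t -> r)) \/ (((r -> r) -> ~u) -> ((s \/ r) \/ (t /\ u)))) /\ ((((r /\ s) -> (s \/ s)) \/ ((u \/ t) /\ u)) /\ (~~u \/ ((r \/ r) /\ u)))))
Total distinct subformulas = 41

41


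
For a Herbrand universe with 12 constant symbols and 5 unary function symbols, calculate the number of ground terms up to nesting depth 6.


Herbrand terms by depth:
Depth 0: 12 constants
Depth 1: 60 new terms (running total: 72)
Depth 2: 300 new terms (running total: 372)
Depth 3: 1500 new terms (running total: 1872)
Depth 4: 7500 new terms (running total: 9372)
Depth 5: 37500 new terms (running total: 46872)
Depth 6: 187500 new terms (running total: 234372)
Total distinct ground terms = 234372

234372


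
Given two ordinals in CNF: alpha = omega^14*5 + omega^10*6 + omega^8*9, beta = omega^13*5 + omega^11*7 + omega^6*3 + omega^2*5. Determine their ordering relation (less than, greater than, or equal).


Compare term by term from highest exponent:
alpha = omega^14*5 + omega^10*6 + omega^8*9
beta = omega^13*5 + omega^11*7 + omega^6*3 + omega^2*5
Term 1: alpha has omega^14*5, beta has omega^13*5
Term 2: alpha has omega^10*6, beta has omega^11*7
Term 3: alpha has omega^8*9, beta has omega^6*3
Term 4: alpha has omega^0*0, beta has omega^2*5
Result: alpha > beta

alpha > beta


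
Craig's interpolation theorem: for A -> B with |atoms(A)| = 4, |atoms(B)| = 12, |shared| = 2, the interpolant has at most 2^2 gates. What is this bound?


Shared atoms = 2
Craig interpolant size bound = 2^2
= 4

4


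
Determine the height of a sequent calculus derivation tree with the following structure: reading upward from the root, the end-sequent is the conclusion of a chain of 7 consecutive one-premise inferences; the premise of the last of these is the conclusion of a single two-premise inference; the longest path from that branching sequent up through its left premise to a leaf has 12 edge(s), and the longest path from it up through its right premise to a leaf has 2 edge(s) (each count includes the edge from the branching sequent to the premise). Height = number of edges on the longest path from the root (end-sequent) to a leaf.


Longest path through the left premise: 12 edges (measured from the branching sequent)
Longest path through the right premise: 2 edges
Height of the subtree rooted at the branching sequent: max(12, 2) = 12
The branching sequent sits 7 edges above the root (the chain of one-premise inferences), so height = 12 + 7 = 19

19


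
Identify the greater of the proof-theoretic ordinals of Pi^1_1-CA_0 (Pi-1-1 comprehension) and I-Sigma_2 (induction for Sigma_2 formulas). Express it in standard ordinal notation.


Proof-theoretic ordinal of Pi^1_1-CA_0 (Pi-1-1 comprehension): psi_0(Omega_omega)
Proof-theoretic ordinal of I-Sigma_2 (induction for Sigma_2 formulas): omega^(omega^omega)
Comparing: omega^(omega^omega) < psi_0(Omega_omega).
The larger ordinal is psi_0(Omega_omega) (from Pi^1_1-CA_0 (Pi-1-1 comprehension)).

psi_0(Omega_omega)


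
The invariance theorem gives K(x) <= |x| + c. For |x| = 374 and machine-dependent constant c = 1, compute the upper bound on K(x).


K(x) <= |x| + c = 374 + 1 = 375

375


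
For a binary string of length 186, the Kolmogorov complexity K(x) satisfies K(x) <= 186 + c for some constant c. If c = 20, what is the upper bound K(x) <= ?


K(x) <= |x| + c = 186 + 20 = 206

206


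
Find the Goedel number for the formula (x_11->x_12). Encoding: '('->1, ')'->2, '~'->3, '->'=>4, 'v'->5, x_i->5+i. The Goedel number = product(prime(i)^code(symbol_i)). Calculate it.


Formula: (x_11->x_12)
Symbol codes: [1, 16, 4, 17, 2]
Primes: [2, 3, 5, 7, 11]
p_1^1 = 2^1 = 2
p_2^16 = 3^16 = 43046721
p_3^4 = 5^4 = 625
p_4^17 = 7^17 = 232630513987207
p_5^2 = 11^2 = 121
Product = 1514614600793701966359858750

1514614600793701966359858750


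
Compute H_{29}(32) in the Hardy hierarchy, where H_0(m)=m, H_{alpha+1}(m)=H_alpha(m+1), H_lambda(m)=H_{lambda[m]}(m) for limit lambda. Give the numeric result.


H_29(32):
For finite ordinals k, H_k(n) = n + k (each successor step adds 1).
H_29(32) = 32 + 29 = 61

61


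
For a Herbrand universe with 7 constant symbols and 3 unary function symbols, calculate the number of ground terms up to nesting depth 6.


Herbrand terms by depth:
Depth 0: 7 constants
Depth 1: 21 new terms (running total: 28)
Depth 2: 63 new terms (running total: 91)
Depth 3: 189 new terms (running total: 280)
Depth 4: 567 new terms (running total: 847)
Depth 5: 1701 new terms (running total: 2548)
Depth 6: 5103 new terms (running total: 7651)
Total distinct ground terms = 7651

7651


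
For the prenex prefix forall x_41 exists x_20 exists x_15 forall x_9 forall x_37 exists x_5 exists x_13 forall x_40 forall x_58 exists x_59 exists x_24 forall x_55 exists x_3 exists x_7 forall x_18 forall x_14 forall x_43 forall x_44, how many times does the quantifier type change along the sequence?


Walk the prefix and count type changes:
  position 1: forall -> exists <-- alternation
  position 2: exists -> exists
  position 3: exists -> forall <-- alternation
  position 4: forall -> forall
  position 5: forall -> exists <-- alternation
  position 6: exists -> exists
  position 7: exists -> forall <-- alternation
  position 8: forall -> forall
  position 9: forall -> exists <-- alternation
  position 10: exists -> exists
  position 11: exists -> forall <-- alternation
  position 12: forall -> exists <-- alternation
  position 13: exists -> exists
  position 14: exists -> forall <-- alternation
  position 15: forall -> forall
  position 16: forall -> forall
  position 17: forall -> forall
Total alternations = 8

8


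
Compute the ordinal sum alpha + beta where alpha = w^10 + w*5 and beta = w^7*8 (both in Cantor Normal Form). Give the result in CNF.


Ordinal addition (w^10 + w*5) + w^7*8:
alpha's leading term has exponent 10 > beta's exponent 7, so it survives.
alpha's tail term has exponent 1 < beta's exponent 7, so it is absorbed by beta.
In ordinal addition, any term followed by a strictly larger-exponent term is absorbed.
Result = w^10 + w^7*8

w^10 + w^7*8


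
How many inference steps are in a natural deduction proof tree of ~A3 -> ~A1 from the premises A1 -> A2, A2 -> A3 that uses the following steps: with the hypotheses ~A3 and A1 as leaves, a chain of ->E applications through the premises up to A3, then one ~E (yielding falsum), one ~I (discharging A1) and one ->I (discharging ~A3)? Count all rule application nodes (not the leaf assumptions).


From hypothesis A1, 2 ->E steps along the 2 premises yield A3.
~E with hypothesis ~A3 gives falsum (1 node); ~I discharging A1 gives ~A1 (1 node); ->I discharging ~A3 gives the goal (1 node).
Total = 2 + 3 = 5 inference nodes.

5


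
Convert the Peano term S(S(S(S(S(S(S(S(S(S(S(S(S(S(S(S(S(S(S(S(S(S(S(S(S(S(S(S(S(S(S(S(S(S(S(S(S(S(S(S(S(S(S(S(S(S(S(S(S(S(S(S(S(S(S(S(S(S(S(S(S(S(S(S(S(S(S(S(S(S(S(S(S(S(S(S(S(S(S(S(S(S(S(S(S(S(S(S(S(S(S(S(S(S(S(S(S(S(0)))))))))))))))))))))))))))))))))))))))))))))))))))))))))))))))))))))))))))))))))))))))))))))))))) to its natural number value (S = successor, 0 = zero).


Counting successors applied to 0:
98 applications of S to 0 = 98

98


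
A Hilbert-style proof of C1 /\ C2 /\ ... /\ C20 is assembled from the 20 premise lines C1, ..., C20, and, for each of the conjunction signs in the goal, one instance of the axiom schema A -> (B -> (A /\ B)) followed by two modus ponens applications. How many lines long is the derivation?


Conjoining 20 premises:
- 20 premise lines
- the goal has 19 conjunction signs; each costs 1 axiom instance + 2 MP = 3 lines: 3 * 19 = 57
Total = 20 + 57 = 77 lines.

77


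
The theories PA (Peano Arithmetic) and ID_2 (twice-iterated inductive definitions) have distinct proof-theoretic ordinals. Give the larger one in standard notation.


Proof-theoretic ordinal of PA (Peano Arithmetic): epsilon_0
Proof-theoretic ordinal of ID_2 (twice-iterated inductive definitions): psi_0(epsilon_{Omega_2+1})
Comparing: epsilon_0 < psi_0(epsilon_{Omega_2+1}).
The larger ordinal is psi_0(epsilon_{Omega_2+1}) (from ID_2 (twice-iterated inductive definitions)).

psi_0(epsilon_{Omega_2+1})


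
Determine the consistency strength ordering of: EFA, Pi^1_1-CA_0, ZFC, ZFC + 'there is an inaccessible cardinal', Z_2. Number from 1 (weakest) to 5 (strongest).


Ordering by consistency strength:
1. EFA
2. Pi^1_1-CA_0
3. Z_2
4. ZFC
5. ZFC + 'there is an inaccessible cardinal'


EFA=1, Pi^1_1-CA_0=2, ZFC=4, ZFC + 'there is an inaccessible cardinal'=5, Z_2=3


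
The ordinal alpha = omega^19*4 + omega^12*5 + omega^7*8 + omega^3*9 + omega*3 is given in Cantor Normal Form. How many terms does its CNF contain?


CNF: omega^19*4 + omega^12*5 + omega^7*8 + omega^3*9 + omega*3
Count the summands separated by '+':
  term 1: omega^19*4
  term 2: omega^12*5
  term 3: omega^7*8
  term 4: omega^3*9
  term 5: omega*3
Total terms = 5

5


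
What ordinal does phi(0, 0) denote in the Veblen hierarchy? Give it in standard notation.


phi(0, 0):
phi(0, beta) = omega^beta by definition.
phi(0, 0) = omega^0

1


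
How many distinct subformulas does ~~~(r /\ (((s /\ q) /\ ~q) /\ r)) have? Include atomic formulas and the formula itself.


Formula: ~~~(r /\ (((s /\ q) /\ ~q) /\ r))
Subformulas found:
  1. q
  2. s
  3. r
  4. ~q
  5. (s /\ q)
  6. ((s /\ q) /\ ~q)
  7. (((s /\ q) /\ ~q) /\ r)
  8. (r /\ (((s /\ q) /\ ~q) /\ r))
  9. ~(r /\ (((s /\ q) /\ ~q) /\ r))
  10. ~~(r /\ (((s /\ q) /\ ~q) /\ r))
  11. ~~~(r /\ (((s /\ q) /\ ~q) /\ r))
Total distinct subformulas = 11

11


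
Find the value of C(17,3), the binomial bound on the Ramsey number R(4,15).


R(4,15) <= C(4+15-2, 4-1) = C(17, 3)
C(17, 3) = 17! / (3! * 14!)
= 680

680


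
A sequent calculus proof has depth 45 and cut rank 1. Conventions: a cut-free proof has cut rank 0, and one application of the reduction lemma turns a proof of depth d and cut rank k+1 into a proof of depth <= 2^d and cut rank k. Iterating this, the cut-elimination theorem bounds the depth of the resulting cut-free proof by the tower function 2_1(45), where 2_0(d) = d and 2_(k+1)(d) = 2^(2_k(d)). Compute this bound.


Each rank reduction sends depth d to at most 2^d; cut rank r needs r reductions.
2_0(45) = 45
2_1(45) = 2^45 = 35184372088832
Cut-free depth bound = 35184372088832

35184372088832


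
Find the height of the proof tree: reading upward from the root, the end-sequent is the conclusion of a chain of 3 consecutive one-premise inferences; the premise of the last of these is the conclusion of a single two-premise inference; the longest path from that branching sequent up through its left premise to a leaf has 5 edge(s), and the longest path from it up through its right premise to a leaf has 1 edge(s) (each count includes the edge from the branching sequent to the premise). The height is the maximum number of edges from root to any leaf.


Longest path through the left premise: 5 edges (measured from the branching sequent)
Longest path through the right premise: 1 edges
Height of the subtree rooted at the branching sequent: max(5, 1) = 5
The branching sequent sits 3 edges above the root (the chain of one-premise inferences), so height = 5 + 3 = 8

8


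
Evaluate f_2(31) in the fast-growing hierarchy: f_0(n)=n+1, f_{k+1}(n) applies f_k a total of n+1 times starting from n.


f_2(31) = f_1^32(31)
f_1(m) = 2m + 1.
Iterating: f_1^k(n) = 2^k*(n+1) - 1.
f_2(31) = 2^32*(31+1) - 1 = 4294967296*32 - 1 = 137438953471

137438953471


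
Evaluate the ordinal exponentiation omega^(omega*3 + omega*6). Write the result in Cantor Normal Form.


omega^(omega*3 + omega*6):
Both terms of the exponent have the same exponent 1, so they merge: omega*3 + omega*6 = omega*(3+6) = omega*9.
omega raised to a CNF ordinal is a single CNF term: Result = omega^(omega*9)

omega^(omega*9)


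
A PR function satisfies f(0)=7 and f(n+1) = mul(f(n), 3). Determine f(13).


f(0) = 7
f(1) = mul(f(0), 3) = mul(7, 3) = 21
f(2) = mul(f(1), 3) = mul(21, 3) = 63
f(3) = mul(f(2), 3) = mul(63, 3) = 189
f(4) = mul(f(3), 3) = mul(189, 3) = 567
f(5) = mul(f(4), 3) = mul(567, 3) = 1701
f(6) = mul(f(5), 3) = mul(1701, 3) = 5103
f(7) = mul(f(6), 3) = mul(5103, 3) = 15309
f(8) = mul(f(7), 3) = mul(15309, 3) = 45927
f(9) = mul(f(8), 3) = mul(45927, 3) = 137781
f(10) = mul(f(9), 3) = mul(137781, 3) = 413343
f(11) = mul(f(10), 3) = mul(413343, 3) = 1240029
f(12) = mul(f(11), 3) = mul(1240029, 3) = 3720087
f(13) = mul(f(12), 3) = mul(3720087, 3) = 11160261


11160261


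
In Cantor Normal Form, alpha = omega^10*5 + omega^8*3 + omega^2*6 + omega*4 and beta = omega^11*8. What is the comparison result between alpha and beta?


Compare term by term from highest exponent:
alpha = omega^10*5 + omega^8*3 + omega^2*6 + omega*4
beta = omega^11*8
Term 1: alpha has omega^10*5, beta has omega^11*8
Term 2: alpha has omega^8*3, beta has omega^0*0
Term 3: alpha has omega^2*6, beta has omega^0*0
Term 4: alpha has omega^1*4, beta has omega^0*0
Result: alpha < beta

alpha < beta
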